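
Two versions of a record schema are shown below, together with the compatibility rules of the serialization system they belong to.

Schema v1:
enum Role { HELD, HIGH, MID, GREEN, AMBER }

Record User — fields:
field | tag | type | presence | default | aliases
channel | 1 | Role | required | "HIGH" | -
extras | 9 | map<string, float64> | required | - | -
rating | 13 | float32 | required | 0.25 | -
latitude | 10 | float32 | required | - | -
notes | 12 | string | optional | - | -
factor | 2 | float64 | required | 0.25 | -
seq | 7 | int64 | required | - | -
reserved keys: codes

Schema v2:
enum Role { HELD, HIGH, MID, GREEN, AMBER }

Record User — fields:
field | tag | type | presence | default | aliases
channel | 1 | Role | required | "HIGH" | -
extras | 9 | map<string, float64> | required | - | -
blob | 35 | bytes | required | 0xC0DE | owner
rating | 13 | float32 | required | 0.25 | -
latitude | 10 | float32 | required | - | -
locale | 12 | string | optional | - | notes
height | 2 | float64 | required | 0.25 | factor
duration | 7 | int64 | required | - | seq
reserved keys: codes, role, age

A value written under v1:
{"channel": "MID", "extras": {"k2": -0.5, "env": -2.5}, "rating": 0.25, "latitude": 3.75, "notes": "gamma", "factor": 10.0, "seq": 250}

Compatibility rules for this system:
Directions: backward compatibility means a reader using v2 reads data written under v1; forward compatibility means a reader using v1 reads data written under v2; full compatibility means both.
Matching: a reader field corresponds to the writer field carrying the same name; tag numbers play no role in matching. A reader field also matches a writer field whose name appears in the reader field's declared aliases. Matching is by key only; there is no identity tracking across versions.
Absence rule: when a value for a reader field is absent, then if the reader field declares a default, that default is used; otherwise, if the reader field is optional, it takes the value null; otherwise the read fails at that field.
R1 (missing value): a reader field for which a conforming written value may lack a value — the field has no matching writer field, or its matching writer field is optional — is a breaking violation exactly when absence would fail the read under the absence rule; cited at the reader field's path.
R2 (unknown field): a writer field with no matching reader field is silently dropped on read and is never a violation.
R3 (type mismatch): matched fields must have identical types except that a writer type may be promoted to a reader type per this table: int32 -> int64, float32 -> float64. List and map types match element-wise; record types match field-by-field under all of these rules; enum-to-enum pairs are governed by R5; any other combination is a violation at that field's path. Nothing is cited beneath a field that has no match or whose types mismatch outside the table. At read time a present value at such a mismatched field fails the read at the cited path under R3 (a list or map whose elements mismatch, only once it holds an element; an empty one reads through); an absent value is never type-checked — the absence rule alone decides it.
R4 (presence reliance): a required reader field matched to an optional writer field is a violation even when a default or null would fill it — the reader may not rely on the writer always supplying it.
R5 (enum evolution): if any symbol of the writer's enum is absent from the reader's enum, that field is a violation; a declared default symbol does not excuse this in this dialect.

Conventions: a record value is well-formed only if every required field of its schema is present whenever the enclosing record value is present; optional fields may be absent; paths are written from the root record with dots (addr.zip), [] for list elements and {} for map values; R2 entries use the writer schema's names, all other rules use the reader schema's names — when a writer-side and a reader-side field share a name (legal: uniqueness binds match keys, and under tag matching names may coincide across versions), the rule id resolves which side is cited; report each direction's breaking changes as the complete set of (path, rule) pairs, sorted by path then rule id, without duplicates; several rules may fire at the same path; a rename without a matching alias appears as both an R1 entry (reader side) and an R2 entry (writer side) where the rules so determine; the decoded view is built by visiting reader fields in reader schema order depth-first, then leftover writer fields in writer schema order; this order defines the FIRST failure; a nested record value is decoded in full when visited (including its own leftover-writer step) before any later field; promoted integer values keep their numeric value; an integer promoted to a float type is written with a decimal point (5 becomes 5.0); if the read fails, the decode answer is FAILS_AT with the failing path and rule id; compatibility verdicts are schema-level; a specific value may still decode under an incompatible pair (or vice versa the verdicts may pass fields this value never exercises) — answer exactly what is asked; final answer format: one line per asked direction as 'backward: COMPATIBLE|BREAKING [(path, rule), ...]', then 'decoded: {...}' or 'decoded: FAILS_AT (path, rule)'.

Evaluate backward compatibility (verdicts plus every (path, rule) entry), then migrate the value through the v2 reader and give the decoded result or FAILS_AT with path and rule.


in User below, arrows point writer -> reader
backward on User — v2 reading data written by v1:
  channel: Role -> Role, writer required; from channel
  extras: map<string, float64> -> map<string, float64>, writer required; from extras
  blob: no writer-side match
  rating: float32 -> float32, writer required; from rating
  latitude: float32 -> float32, writer required; from latitude
  locale: string -> string, writer optional; from notes
  height: float64 -> float64, writer required; from factor
  duration: int64 -> int64, writer required; from seq
  => no violations; backward on User: COMPATIBLE
migrating the User value to v2:
  channel := "MID"
  extras := {"k2": -0.5, "env": -2.5}
  blob := 0xC0DE (absent -> default)
  rating := 0.25
  latitude := 3.75
  locale := "gamma" (from writer notes)
  height := 10.0 (from writer factor)
  duration := 250 (from writer seq)
  => decoded: {"channel": "MID", "extras": {"k2": -0.5, "env": -2.5}, "blob": 0xC0DE, "rating": 0.25, "latitude": 3.75, "locale": "gamma", "height": 10.0, "duration": 250}

backward: COMPATIBLE []; decoded: {"channel": "MID", "extras": {"k2": -0.5, "env": -2.5}, "blob": 0xC0DE, "rating": 0.25, "latitude": 3.75, "locale": "gamma", "height": 10.0, "duration": 250}


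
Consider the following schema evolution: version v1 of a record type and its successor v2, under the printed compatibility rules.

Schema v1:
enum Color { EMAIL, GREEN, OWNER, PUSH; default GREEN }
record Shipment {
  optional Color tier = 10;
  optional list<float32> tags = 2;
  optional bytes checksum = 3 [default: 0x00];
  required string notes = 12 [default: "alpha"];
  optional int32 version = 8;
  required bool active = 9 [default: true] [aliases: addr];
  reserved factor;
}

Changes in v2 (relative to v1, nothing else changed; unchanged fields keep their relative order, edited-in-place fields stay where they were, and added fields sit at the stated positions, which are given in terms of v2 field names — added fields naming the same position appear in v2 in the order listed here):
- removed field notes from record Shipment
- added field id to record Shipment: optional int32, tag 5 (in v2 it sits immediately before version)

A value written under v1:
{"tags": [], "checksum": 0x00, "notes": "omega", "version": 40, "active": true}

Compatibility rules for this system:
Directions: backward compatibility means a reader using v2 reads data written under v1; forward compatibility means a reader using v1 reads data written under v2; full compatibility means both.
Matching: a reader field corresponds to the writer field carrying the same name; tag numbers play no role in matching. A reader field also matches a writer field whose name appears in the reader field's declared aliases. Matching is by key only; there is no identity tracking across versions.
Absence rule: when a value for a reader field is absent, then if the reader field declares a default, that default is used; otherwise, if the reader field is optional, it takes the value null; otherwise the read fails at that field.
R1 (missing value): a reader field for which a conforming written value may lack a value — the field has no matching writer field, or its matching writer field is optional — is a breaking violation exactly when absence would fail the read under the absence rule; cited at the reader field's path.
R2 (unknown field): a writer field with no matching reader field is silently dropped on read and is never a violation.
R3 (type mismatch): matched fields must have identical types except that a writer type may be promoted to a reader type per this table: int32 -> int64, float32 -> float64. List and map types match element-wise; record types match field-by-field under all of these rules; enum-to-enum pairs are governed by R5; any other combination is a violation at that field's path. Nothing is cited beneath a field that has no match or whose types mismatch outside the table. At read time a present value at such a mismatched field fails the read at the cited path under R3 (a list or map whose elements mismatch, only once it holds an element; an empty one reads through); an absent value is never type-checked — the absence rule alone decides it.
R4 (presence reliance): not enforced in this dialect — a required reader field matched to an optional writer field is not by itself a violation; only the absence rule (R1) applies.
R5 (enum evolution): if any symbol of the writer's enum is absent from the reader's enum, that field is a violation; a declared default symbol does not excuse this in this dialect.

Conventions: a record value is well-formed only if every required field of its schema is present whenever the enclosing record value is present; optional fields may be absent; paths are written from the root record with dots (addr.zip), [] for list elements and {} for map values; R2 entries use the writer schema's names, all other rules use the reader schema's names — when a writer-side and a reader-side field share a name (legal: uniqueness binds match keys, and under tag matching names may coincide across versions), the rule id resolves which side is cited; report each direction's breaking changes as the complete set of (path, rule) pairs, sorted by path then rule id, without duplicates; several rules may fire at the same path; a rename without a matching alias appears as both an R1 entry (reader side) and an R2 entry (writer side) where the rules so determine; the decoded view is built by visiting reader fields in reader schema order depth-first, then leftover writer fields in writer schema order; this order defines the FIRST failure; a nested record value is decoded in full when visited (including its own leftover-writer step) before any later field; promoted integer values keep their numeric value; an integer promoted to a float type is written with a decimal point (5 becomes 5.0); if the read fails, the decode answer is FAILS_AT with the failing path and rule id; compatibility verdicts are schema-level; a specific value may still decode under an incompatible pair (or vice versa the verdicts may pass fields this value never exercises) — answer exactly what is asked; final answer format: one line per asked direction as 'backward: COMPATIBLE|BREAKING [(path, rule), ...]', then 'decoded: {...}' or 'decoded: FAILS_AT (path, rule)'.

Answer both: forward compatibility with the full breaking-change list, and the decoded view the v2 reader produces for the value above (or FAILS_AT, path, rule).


forward: COMPATIBLE []; decoded: {"tier": null, "tags": [], "checksum": 0x00, "id": null, "version": 40, "active": true}

the writer's type comes first in each Shipment pair
forward on Shipment — v1 reading data written by v2:
  writer optional, Color -> Color: reader tier maps from writer tier
  writer optional, list<float32> -> list<float32>: reader tags maps from writer tags
  writer optional, bytes -> bytes: reader checksum maps from writer checksum
  notes: no writer-side match
  writer optional, int32 -> int32: reader version maps from writer version
  writer required, bool -> bool: reader active maps from writer active
  id (writer side), unknown to reader
  nothing fires on Shipment: forward is COMPATIBLE
migrating the Shipment value to v2:
  tier := null (not supplied -> null)
  tags := []
  checksum := 0x00
  id := null (not supplied -> null)
  version := 40
  active := true
  writer notes: unmatched, discarded
  => decoded: {"tier": null, "tags": [], "checksum": 0x00, "id": null, "version": 40, "active": true}


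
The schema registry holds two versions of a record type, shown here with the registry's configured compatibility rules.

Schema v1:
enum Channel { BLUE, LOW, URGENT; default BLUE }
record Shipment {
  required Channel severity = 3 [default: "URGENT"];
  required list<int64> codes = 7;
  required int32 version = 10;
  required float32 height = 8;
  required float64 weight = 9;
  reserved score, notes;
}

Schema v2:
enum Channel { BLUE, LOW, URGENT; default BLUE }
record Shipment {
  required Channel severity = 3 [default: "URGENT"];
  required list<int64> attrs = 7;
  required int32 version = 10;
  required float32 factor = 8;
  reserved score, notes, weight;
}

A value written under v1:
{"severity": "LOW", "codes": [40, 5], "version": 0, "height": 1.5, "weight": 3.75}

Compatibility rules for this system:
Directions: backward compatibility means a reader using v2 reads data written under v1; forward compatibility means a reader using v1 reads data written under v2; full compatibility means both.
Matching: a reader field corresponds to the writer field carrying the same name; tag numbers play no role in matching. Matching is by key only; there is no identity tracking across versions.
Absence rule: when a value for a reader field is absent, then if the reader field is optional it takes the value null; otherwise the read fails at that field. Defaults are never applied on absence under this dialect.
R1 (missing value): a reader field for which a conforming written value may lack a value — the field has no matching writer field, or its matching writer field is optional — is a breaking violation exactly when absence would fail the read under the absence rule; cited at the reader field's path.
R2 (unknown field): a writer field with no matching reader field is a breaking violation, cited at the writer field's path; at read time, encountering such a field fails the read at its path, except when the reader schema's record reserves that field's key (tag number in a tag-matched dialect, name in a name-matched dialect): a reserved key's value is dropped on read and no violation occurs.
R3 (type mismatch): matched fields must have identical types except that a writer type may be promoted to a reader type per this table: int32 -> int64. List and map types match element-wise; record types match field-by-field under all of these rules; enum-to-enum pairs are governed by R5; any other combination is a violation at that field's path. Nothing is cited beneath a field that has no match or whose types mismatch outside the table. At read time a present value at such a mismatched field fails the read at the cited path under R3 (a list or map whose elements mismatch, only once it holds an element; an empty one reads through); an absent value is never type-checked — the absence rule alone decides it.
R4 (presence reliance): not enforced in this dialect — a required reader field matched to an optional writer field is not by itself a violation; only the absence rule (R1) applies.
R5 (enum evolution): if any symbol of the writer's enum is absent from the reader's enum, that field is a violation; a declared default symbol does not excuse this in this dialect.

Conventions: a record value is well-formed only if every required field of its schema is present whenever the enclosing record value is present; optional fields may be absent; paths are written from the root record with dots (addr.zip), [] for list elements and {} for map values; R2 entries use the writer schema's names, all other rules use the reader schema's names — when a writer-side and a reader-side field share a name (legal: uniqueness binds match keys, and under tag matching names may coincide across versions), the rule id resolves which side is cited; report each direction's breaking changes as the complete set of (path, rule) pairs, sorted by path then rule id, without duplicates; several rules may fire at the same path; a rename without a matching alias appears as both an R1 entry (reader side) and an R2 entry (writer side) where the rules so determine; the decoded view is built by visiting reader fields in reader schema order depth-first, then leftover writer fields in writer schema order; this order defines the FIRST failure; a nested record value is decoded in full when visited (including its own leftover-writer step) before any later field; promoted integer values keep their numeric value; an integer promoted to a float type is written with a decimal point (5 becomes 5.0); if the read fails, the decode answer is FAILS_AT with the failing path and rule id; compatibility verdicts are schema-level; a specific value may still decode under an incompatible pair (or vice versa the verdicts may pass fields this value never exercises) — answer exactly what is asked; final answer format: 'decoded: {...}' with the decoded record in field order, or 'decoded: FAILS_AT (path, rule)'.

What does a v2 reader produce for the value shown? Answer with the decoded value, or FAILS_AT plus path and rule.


each type pair in Shipment: writer, then reader
decode walk for Shipment under reader schema v2:
  severity := "LOW"
  read fails at attrs under R1 (no fill)
  => FAILS_AT (attrs, R1)
the rest of the Shipment diff is inert for this question:
  renamed field height to factor in record Shipment -> a verdict-level change on Shipment — the shown value reads the same
  removed field weight from record Shipment (its key "weight" joins the reserved list) -> a verdict-level change on Shipment — the shown value reads the same

decoded: FAILS_AT (attrs, R1)


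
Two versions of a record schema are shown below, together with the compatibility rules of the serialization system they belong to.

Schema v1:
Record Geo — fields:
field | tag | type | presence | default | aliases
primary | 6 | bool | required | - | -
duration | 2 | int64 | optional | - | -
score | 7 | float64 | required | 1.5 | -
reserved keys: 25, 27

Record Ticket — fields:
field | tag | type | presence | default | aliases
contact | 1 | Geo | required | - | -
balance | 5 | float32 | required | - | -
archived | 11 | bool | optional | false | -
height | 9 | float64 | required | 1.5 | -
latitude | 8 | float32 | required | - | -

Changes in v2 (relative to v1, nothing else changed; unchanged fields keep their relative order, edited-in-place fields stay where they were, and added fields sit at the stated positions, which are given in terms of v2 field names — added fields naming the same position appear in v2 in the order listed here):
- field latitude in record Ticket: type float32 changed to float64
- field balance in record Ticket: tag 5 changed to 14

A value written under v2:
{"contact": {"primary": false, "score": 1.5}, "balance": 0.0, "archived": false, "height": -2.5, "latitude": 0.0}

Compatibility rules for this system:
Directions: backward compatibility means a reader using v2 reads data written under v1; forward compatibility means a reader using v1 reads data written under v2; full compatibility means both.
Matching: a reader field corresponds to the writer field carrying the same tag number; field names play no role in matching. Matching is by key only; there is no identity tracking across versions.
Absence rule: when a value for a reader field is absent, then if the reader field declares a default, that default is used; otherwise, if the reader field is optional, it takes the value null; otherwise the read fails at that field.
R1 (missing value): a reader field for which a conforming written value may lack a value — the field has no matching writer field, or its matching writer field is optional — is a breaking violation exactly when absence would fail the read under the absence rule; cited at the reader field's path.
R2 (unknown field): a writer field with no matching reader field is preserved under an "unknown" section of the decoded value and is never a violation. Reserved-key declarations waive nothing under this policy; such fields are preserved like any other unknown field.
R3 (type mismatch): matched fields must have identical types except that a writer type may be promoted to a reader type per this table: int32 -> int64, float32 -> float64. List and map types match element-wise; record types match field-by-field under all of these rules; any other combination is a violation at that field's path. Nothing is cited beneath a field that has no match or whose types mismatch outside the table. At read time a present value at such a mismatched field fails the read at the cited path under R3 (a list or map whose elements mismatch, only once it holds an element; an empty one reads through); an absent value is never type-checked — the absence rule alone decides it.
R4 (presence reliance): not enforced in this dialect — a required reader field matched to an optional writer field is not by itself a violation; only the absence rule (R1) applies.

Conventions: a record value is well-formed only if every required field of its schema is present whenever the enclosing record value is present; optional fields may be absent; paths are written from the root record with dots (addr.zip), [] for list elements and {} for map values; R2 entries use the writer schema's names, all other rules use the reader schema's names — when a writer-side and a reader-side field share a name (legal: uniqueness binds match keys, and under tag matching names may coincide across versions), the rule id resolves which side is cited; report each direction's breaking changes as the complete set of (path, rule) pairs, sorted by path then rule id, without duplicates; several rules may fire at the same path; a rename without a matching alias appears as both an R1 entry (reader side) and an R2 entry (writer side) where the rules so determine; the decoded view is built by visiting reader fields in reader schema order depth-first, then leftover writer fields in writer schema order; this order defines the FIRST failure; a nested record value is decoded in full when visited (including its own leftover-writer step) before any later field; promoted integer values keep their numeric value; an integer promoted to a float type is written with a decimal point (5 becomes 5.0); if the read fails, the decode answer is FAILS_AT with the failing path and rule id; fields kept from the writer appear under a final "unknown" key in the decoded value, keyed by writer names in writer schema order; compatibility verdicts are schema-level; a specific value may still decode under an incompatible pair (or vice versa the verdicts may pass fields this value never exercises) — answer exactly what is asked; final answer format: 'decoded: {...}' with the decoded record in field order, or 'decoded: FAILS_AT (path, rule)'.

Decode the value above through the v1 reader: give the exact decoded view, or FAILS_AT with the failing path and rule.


decoded: FAILS_AT (balance, R1)

arrows below run writer -> reader for Ticket
decode walk for Ticket under reader schema v1:
  contact.primary := false
  contact.duration := null (not supplied -> null)
  contact.score := 1.5
  read fails at balance under R1 (no fill)
  => FAILS_AT (balance, R1)
checking off the Ticket differences that do not matter here:
  field latitude in record Ticket: type float32 changed to float64 -> a verdict-level change on Ticket — the shown value reads the same


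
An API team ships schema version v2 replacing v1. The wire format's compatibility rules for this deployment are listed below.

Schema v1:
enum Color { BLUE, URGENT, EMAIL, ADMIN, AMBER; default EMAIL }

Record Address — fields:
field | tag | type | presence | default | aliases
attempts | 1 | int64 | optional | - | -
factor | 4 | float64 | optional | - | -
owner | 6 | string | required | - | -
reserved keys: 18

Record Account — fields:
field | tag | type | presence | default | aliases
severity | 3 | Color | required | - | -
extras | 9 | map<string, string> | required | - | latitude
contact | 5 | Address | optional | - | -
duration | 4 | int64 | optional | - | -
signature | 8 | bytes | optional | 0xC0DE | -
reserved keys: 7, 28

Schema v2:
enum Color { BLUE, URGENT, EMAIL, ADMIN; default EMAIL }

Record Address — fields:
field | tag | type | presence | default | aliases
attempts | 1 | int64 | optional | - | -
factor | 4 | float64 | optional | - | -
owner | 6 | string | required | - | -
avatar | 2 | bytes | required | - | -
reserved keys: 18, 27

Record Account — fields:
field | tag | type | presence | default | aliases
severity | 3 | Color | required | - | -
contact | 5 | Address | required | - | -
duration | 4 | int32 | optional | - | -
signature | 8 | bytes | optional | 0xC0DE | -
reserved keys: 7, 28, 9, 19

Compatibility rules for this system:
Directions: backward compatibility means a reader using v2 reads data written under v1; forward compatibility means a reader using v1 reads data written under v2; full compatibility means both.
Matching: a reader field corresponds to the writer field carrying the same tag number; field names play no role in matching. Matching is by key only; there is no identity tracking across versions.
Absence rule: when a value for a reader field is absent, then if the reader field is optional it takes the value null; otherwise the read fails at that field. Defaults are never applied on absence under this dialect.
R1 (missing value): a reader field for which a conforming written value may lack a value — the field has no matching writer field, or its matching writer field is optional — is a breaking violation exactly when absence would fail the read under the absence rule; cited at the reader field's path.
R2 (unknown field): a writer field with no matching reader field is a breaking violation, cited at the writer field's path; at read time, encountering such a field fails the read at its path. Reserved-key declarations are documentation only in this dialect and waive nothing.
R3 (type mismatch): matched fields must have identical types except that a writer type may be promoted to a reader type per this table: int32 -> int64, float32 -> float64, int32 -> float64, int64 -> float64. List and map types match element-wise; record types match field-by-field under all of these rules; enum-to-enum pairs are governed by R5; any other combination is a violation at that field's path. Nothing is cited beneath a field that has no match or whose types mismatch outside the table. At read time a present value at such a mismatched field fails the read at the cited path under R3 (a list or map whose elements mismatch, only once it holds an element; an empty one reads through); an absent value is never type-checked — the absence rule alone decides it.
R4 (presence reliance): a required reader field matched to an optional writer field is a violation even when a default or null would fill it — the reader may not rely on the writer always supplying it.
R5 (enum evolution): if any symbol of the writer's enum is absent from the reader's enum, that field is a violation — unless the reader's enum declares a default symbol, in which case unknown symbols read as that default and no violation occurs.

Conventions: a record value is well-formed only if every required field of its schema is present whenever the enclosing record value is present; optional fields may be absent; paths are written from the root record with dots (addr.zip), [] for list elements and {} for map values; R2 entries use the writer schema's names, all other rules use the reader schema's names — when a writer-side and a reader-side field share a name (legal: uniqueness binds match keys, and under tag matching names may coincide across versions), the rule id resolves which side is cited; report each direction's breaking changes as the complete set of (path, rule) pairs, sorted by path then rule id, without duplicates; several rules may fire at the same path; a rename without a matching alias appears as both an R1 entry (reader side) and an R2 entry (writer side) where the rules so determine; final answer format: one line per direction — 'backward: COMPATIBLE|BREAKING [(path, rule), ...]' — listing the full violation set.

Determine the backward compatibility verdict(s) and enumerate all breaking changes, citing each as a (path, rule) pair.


backward: BREAKING [(contact, R1), (contact, R4), (contact.avatar, R1), (duration, R3), (extras, R2)]

each type pair in Account: writer, then reader
backward analysis of Account with v2 as reader and v1 as writer:
  severity: Color -> Color, writer required; from severity
  contact: Address -> Address, writer optional; from contact
  duration: int64 -> int32, writer optional; from duration
  signature: bytes -> bytes, writer optional; from signature
  extras (writer side), unknown to reader
  contact.attempts: int64 -> int64, writer optional; from contact.attempts
  contact.factor: float64 -> float64, writer optional; from contact.factor
  contact.owner: string -> string, writer required; from contact.owner
  contact.avatar: no writer match
  violation R1 at contact
  violation R4 at contact
  violation R1 at contact.avatar
  violation R3 at duration
  violation R2 at extras
  => backward: BREAKING (5)
the rest of the Account diff is inert for this question:
  enum Color (field severity in record Account): symbol AMBER removed -> inert for the asked Account verdict: nothing fires


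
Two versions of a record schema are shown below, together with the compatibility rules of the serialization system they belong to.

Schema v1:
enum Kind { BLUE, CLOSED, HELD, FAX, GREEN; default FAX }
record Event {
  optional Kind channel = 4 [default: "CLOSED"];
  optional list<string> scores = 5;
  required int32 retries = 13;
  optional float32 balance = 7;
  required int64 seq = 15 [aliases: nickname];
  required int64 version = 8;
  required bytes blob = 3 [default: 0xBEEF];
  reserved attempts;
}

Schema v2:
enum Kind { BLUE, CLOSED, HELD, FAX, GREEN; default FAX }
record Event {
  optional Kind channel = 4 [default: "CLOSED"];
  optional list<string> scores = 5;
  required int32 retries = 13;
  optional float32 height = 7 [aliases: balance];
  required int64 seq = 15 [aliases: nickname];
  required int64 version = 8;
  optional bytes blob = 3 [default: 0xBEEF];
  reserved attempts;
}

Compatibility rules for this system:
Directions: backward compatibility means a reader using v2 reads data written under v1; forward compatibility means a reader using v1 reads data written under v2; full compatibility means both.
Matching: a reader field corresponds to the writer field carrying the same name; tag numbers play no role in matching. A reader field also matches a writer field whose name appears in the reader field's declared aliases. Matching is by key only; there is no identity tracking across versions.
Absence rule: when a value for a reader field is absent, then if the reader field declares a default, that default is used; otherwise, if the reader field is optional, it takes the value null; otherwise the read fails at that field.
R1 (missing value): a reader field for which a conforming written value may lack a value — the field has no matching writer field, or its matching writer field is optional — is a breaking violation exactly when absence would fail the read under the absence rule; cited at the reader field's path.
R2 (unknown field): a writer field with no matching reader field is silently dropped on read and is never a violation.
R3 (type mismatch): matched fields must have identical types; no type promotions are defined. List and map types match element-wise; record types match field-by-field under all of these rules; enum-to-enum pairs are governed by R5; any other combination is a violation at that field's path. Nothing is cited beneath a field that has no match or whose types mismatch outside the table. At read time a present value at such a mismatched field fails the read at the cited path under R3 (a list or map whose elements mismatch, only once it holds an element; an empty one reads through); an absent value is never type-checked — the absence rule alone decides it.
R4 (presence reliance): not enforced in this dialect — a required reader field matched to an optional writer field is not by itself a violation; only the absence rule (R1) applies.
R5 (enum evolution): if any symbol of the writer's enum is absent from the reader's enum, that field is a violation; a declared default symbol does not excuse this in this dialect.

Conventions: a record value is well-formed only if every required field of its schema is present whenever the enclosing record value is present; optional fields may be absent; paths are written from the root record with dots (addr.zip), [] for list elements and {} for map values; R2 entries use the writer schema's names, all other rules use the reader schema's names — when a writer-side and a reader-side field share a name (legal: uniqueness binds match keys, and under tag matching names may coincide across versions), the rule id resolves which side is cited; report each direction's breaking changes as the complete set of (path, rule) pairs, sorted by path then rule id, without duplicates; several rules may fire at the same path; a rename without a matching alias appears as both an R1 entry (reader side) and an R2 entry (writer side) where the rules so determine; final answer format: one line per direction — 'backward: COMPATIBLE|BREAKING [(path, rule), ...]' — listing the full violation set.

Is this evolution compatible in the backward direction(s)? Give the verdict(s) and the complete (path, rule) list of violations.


in Event below, arrows point writer -> reader
backward analysis of Event with v2 as reader and v1 as writer:
  channel: Kind -> Kind, writer optional; from channel
  scores: list<string> -> list<string>, writer optional; from scores
  retries: int32 -> int32, writer required; from retries
  height: float32 -> float32, writer optional; from balance
  seq: int64 -> int64, writer required; from seq
  version: int64 -> int64, writer required; from version
  blob: bytes -> bytes, writer required; from blob
  nothing fires on Event: backward is COMPATIBLE
ruling out the remaining Event differences:
  renamed field balance to height in record Event (alias balance declared on the renamed field) -> inert for the asked Event verdict: nothing fires
  field blob in record Event: required changed to optional -> inert for the asked Event verdict: nothing fires

backward: COMPATIBLE []


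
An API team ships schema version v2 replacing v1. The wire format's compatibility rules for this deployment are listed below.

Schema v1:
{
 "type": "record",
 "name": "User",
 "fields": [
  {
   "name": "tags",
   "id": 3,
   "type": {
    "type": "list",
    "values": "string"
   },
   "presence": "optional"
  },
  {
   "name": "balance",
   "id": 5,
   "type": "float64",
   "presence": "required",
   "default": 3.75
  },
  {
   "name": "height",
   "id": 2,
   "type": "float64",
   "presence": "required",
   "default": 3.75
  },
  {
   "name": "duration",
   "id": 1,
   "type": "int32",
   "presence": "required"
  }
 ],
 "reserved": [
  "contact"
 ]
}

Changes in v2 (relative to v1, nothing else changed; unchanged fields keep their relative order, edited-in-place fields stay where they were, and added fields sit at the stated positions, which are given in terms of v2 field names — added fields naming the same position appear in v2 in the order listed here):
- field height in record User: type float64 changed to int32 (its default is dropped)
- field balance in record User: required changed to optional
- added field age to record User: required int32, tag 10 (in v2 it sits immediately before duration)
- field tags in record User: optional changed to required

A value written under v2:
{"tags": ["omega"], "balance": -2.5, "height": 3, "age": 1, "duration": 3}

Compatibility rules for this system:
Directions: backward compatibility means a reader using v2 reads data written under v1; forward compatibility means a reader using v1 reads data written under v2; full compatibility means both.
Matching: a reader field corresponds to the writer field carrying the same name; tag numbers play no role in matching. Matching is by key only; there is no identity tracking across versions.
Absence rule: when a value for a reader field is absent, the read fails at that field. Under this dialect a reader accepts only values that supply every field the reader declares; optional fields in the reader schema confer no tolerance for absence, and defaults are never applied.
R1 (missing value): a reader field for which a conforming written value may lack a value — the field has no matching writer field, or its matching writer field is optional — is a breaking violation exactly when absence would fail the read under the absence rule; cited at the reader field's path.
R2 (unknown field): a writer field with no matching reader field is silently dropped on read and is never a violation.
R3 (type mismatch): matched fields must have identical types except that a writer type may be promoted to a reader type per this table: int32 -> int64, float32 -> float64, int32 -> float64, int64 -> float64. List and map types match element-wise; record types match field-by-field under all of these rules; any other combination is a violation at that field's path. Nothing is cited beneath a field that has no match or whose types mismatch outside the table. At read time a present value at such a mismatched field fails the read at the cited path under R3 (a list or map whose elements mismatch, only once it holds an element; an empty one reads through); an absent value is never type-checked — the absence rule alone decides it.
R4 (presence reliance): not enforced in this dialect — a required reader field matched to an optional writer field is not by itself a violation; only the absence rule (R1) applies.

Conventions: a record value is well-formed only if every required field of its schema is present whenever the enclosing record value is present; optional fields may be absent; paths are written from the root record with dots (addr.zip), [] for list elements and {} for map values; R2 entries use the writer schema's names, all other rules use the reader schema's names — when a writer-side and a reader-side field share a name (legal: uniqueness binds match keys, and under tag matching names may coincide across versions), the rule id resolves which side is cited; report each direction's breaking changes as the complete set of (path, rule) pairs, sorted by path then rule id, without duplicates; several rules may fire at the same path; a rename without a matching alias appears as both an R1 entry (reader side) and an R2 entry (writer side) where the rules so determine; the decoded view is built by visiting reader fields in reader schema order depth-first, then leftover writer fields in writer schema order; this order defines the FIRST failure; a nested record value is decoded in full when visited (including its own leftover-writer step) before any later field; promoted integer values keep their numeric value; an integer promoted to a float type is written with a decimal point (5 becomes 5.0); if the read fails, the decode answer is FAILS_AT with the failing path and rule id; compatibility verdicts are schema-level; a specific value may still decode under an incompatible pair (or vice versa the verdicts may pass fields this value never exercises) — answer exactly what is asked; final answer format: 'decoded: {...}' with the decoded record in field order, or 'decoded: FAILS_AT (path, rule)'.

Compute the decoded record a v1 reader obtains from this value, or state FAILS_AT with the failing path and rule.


each type pair in User: writer, then reader
migrating the User value to v1:
  tags := ["omega"]
  balance := -2.5
  height := 3.0 (int32 -> float64)
  duration := 3
  writer age: unknown -> dropped
  => decoded: {"tags": ["omega"], "balance": -2.5, "height": 3.0, "duration": 3}
the other User changes do not affect what is asked:
  field height in record User: type float64 changed to int32 (its default is dropped) -> changes User's schema-level verdicts only — the decode of this value is the same
  field balance in record User: required changed to optional -> changes User's schema-level verdicts only — the decode of this value is the same
  added field age to record User: required int32, tag 10 (in v2 it sits immediately before duration) -> changes User's schema-level verdicts only — the decode of this value is the same
  field tags in record User: optional changed to required -> changes User's schema-level verdicts only — the decode of this value is the same

decoded: {"tags": ["omega"], "balance": -2.5, "height": 3.0, "duration": 3}
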